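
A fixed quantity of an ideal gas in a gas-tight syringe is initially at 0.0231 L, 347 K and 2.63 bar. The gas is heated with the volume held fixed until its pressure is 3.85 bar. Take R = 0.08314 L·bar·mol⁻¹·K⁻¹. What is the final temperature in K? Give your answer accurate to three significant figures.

T₂ ≈ 508 K

V constant ⇒ P ∝ T: V₂ = V₁; T₂ = T₁·(P₂/P₁) = 508.0 K.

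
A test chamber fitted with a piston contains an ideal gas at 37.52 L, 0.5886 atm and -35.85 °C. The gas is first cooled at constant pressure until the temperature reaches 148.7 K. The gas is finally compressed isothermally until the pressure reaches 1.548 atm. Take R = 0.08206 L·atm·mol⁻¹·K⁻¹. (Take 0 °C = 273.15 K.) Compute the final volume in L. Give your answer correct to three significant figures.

V₃ ≈ 8.94 L

Convert: T₁ = 237.3 K.
Isobaric, so V/T is constant: P₂ = P₁; V₂ = V₁·(T₂/T₁) = 23.51 L.
T constant ⇒ Boyle's law P V = const: T₃ = T₂; V₃ = V₂·(P₂/P₃) = 8.940 L.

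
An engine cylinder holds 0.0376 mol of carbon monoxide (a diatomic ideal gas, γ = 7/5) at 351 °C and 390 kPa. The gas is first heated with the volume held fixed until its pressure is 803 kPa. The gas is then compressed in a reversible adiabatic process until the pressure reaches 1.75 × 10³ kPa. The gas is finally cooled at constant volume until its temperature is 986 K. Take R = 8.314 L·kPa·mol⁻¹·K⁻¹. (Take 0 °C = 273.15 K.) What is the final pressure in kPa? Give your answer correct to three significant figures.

P₄ ≈ 1.07e+03 kPa

Convert: T₁ = 624.1 K.
From PV = nRT: V₁ = nRT₁/P₁ = 0.5003 L.
V constant ⇒ P ∝ T: V₂ = V₁; T₂ = T₁·(P₂/P₁) = 1285 K.
Reversible adiabatic, γ = 7/5: T₃ = T₂·(P₃/P₂)^((γ−1)/γ) = 1605 K; V₃ = V₂·(P₂/P₃)^(1/γ) = 0.2868 L.
Isochoric, so P/T is constant: V₄ = V₃; P₄ = P₃·(T₄/T₃) = 1075 kPa.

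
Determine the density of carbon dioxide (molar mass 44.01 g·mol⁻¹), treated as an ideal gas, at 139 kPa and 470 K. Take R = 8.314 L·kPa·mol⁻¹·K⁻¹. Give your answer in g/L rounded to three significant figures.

ρ ≈ 1.57 g/L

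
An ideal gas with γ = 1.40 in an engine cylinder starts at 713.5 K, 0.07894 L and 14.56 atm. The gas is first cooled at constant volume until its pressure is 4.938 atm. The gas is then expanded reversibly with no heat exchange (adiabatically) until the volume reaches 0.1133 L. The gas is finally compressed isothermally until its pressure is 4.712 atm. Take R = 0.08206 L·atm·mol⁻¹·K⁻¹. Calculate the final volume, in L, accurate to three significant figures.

V constant ⇒ P ∝ T: V₂ = V₁; T₂ = T₁·(P₂/P₁) = 242.0 K.
Reversible adiabatic, γ = 1.40: T₃ = T₂·(V₂/V₃)^(γ−1) = 209.4 K; P₃ = P₂·(V₂/V₃)^γ = 2.977 atm.
T constant ⇒ Boyle's law P V = const: T₄ = T₃; V₄ = V₃·(P₃/P₄) = 0.07159 L.

V₄ ≈ 0.0716 L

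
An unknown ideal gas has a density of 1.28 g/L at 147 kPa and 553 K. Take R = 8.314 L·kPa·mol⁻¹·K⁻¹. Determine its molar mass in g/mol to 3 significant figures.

ρ = PM/(RT) ⇒ M = ρRT/P = (1.28 × 8.314 × 553.0) / 147

M ≈ 40.0 g/mol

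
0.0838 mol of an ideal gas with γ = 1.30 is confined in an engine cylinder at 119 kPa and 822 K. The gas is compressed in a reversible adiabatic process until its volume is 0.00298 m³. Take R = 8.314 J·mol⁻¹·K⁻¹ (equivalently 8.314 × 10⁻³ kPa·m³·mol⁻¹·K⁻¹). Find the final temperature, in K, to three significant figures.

From PV = nRT: V₁ = nRT₁/P₁ = 0.004813 m³.
Reversible adiabatic, γ = 1.30: T₂ = T₁·(V₁/V₂)^(γ−1) = 949.1 K; P₂ = P₁·(V₁/V₂)^γ = 221.9 kPa.

T₂ ≈ 949 K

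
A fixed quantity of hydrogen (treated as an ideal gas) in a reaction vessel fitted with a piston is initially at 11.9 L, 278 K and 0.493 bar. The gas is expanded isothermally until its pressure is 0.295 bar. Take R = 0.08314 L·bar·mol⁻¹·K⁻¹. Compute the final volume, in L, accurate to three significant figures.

T constant ⇒ Boyle's law P V = const: T₂ = T₁; V₂ = V₁·(P₁/P₂) = 19.89 L.

V₂ ≈ 19.9 L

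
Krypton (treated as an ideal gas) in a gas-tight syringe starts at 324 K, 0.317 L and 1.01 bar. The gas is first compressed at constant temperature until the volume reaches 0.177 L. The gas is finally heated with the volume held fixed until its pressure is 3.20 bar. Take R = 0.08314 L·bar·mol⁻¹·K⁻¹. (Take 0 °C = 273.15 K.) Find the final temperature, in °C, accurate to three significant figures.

T₃ ≈ 300 °C

Isothermal, so P V is constant: T₂ = T₁; P₂ = P₁·(V₁/V₂) = 1.809 bar.
V constant ⇒ P ∝ T: V₃ = V₂; T₃ = T₂·(P₃/P₂) = 573.2 K.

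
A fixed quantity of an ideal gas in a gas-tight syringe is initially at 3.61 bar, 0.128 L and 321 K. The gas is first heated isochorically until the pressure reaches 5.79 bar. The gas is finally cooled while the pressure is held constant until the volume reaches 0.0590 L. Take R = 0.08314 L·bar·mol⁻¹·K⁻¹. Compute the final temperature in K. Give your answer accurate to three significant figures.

Isochoric, so P/T is constant: V₂ = V₁; T₂ = T₁·(P₂/P₁) = 514.8 K.
Isobaric, so V/T is constant: P₃ = P₂; T₃ = T₂·(V₃/V₂) = 237.3 K.

T₃ ≈ 237 K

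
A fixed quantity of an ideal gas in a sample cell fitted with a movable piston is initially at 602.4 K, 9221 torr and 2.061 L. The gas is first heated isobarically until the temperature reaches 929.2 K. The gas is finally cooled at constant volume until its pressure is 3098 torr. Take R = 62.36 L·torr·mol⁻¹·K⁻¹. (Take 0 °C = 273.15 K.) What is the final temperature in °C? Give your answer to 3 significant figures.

T₃ ≈ 39.0 °C

Isobaric, so V/T is constant: P₂ = P₁; V₂ = V₁·(T₂/T₁) = 3.179 L.
Isochoric, so P/T is constant: V₃ = V₂; T₃ = T₂·(P₃/P₂) = 312.2 K.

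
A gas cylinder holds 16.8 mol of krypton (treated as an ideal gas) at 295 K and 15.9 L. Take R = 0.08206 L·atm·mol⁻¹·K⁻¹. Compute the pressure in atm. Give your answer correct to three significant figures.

P ≈ 25.6 atm

PV = nRT ⇒ P = nRT/V = (16.8 × 0.08206 × 295) / 15.9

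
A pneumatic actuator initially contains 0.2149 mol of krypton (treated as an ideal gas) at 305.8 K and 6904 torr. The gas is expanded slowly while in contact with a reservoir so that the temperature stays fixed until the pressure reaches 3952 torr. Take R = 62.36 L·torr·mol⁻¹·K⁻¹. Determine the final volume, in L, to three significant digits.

V₂ ≈ 1.04 L

From PV = nRT: V₁ = nRT₁/P₁ = 0.5936 L.
Isothermal, so P V is constant: T₂ = T₁; V₂ = V₁·(P₁/P₂) = 1.037 L.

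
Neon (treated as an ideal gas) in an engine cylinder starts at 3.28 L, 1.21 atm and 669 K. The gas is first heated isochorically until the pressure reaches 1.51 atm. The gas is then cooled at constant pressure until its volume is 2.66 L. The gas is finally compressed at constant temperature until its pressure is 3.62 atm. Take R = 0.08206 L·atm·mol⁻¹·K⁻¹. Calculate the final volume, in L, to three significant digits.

V₄ ≈ 1.11 L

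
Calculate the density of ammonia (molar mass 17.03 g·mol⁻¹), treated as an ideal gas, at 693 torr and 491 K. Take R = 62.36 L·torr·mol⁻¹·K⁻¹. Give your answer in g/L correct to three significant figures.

ρ = PM/(RT) = (693 × 17.03) / (62.36 × 491.0)

ρ ≈ 0.385 g/L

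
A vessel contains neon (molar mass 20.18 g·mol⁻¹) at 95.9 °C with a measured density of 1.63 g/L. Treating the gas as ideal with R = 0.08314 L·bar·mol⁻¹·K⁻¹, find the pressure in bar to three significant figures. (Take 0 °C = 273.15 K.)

ρ = PM/(RT) ⇒ P = ρRT/M = (1.63 × 0.08314 × 369.0) / 20.18

P ≈ 2.48 bar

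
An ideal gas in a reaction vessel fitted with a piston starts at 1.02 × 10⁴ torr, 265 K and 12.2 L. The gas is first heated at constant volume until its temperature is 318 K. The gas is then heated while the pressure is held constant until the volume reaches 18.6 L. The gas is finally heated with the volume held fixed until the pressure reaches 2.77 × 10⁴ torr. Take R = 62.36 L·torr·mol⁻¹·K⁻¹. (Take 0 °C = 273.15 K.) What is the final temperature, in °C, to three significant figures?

V constant ⇒ P ∝ T: V₂ = V₁; P₂ = P₁·(T₂/T₁) = 1.224e+04 torr.
P constant ⇒ V ∝ T: P₃ = P₂; T₃ = T₂·(V₃/V₂) = 484.8 K.
V constant ⇒ P ∝ T: V₄ = V₃; T₄ = T₃·(P₄/P₃) = 1097 K.

T₄ ≈ 824 °C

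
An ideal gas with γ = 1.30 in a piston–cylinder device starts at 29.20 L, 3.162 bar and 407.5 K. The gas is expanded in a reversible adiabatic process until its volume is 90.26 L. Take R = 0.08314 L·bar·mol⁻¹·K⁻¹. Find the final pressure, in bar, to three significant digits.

Reversible adiabatic, γ = 1.30: T₂ = T₁·(V₁/V₂)^(γ−1) = 290.5 K; P₂ = P₁·(V₁/V₂)^γ = 0.7291 bar.

P₂ ≈ 0.729 bar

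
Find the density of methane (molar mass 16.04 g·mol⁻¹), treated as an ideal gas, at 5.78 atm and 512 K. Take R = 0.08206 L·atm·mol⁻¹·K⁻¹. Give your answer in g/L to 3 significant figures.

ρ ≈ 2.21 g/L

ρ = PM/(RT) = (5.78 × 16.04) / (0.08206 × 512.0)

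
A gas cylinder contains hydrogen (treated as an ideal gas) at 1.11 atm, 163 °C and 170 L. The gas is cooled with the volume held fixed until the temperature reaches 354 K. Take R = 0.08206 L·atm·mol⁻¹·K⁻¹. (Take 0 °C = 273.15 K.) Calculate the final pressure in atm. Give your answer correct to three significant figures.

P₂ ≈ 0.901 atm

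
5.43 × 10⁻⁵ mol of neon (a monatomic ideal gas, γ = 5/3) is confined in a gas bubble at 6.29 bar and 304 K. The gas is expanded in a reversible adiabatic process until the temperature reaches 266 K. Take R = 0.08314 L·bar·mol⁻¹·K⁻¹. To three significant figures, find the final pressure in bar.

P₂ ≈ 4.50 bar

From PV = nRT: V₁ = nRT₁/P₁ = 0.0002182 L.
Adiabatic (γ = 5/3), T V^(γ−1) and P V^γ constant: P₂ = P₁·(T₂/T₁)^(γ/(γ−1)) = 4.505 bar; V₂ = V₁·(T₁/T₂)^(1/(γ−1)) = 0.0002666 L.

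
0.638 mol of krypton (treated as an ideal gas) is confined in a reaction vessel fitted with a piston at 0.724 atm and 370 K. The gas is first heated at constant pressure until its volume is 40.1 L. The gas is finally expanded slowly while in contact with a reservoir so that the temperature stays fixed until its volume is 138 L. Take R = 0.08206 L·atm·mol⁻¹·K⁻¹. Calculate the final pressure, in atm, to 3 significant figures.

P₃ ≈ 0.210 atm

From PV = nRT: V₁ = nRT₁/P₁ = 26.76 L.
P constant ⇒ V ∝ T: P₂ = P₁; T₂ = T₁·(V₂/V₁) = 554.5 K.
Isothermal, so P V is constant: T₃ = T₂; P₃ = P₂·(V₂/V₃) = 0.2104 atm.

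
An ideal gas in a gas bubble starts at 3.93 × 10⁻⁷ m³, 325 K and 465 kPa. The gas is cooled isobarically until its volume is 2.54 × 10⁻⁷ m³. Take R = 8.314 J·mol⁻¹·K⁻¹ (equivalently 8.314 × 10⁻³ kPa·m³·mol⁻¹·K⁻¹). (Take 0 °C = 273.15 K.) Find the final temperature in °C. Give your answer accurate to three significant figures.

T₂ ≈ -63.1 °C

Isobaric, so V/T is constant: P₂ = P₁; T₂ = T₁·(V₂/V₁) = 210.1 K.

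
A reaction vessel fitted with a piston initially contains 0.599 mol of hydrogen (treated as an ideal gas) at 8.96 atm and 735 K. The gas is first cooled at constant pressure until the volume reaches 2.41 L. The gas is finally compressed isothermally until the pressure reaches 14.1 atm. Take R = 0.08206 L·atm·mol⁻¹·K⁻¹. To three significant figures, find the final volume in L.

From PV = nRT: V₁ = nRT₁/P₁ = 4.032 L.
Isobaric, so V/T is constant: P₂ = P₁; T₂ = T₁·(V₂/V₁) = 439.3 K.
T constant ⇒ Boyle's law P V = const: T₃ = T₂; V₃ = V₂·(P₂/P₃) = 1.531 L.

V₃ ≈ 1.53 L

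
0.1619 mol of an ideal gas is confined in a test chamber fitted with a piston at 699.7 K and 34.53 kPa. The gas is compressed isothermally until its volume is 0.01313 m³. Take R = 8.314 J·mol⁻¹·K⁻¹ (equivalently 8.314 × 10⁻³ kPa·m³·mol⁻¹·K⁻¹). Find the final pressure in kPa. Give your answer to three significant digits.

From PV = nRT: V₁ = nRT₁/P₁ = 0.02728 m³.
Isothermal, so P V is constant: T₂ = T₁; P₂ = P₁·(V₁/V₂) = 71.73 kPa.

P₂ ≈ 71.7 kPa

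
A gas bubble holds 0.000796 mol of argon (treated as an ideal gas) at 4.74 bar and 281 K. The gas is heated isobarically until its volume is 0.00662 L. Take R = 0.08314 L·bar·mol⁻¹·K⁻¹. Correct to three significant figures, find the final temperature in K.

From PV = nRT: V₁ = nRT₁/P₁ = 0.003923 L.
Isobaric, so V/T is constant: P₂ = P₁; T₂ = T₁·(V₂/V₁) = 474.1 K.

T₂ ≈ 474 K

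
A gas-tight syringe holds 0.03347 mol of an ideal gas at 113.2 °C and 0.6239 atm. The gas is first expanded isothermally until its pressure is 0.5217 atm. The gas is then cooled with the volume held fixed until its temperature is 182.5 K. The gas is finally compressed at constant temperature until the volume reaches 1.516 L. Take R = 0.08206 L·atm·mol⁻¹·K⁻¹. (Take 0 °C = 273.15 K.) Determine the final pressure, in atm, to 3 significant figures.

P₄ ≈ 0.331 atm

Convert: T₁ = 386.3 K.
From PV = nRT: V₁ = nRT₁/P₁ = 1.701 L.
Isothermal, so P V is constant: T₂ = T₁; V₂ = V₁·(P₁/P₂) = 2.034 L.
V constant ⇒ P ∝ T: V₃ = V₂; P₃ = P₂·(T₃/T₂) = 0.2464 atm.
T constant ⇒ Boyle's law P V = const: T₄ = T₃; P₄ = P₃·(V₃/V₄) = 0.3306 atm.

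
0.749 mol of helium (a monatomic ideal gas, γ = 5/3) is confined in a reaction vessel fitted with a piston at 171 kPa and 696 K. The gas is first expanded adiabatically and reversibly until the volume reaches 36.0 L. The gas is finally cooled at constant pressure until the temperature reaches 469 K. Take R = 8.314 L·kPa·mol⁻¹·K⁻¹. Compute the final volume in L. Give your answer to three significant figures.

From PV = nRT: V₁ = nRT₁/P₁ = 25.35 L.
Adiabatic (γ = 5/3), T V^(γ−1) and P V^γ constant: T₂ = T₁·(V₁/V₂)^(γ−1) = 550.8 K; P₂ = P₁·(V₁/V₂)^γ = 95.28 kPa.
P constant ⇒ V ∝ T: P₃ = P₂; V₃ = V₂·(T₃/T₂) = 30.65 L.

V₃ ≈ 30.7 L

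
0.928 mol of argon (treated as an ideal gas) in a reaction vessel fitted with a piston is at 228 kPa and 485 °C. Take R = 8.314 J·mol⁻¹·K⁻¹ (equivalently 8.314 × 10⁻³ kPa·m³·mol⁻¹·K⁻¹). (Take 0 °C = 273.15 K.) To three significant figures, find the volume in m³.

Convert: T = 758.15 K.
PV = nRT ⇒ V = nRT/P = (0.928 × 8.314 × 10⁻³ × 758.15) / 228

V ≈ 0.0257 m³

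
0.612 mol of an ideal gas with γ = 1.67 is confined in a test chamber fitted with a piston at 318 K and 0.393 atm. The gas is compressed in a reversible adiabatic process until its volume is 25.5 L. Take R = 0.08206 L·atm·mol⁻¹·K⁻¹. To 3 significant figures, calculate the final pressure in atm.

From PV = nRT: V₁ = nRT₁/P₁ = 40.64 L.
Adiabatic (γ = 1.67), T V^(γ−1) and P V^γ constant: T₂ = T₁·(V₁/V₂)^(γ−1) = 434.5 K; P₂ = P₁·(V₁/V₂)^γ = 0.8558 atm.

P₂ ≈ 0.856 atm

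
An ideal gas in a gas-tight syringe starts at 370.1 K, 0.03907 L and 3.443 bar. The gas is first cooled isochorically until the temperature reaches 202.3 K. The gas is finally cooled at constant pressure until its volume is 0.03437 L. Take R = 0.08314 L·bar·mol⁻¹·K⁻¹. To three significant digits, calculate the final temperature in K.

Isochoric, so P/T is constant: V₂ = V₁; P₂ = P₁·(T₂/T₁) = 1.882 bar.
P constant ⇒ V ∝ T: P₃ = P₂; T₃ = T₂·(V₃/V₂) = 178.0 K.

T₃ ≈ 178 K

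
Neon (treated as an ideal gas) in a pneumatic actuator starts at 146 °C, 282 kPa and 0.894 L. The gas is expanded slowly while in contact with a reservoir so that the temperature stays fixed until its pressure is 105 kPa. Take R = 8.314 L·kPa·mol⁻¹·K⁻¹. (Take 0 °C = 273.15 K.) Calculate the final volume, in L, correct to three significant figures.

V₂ ≈ 2.40 L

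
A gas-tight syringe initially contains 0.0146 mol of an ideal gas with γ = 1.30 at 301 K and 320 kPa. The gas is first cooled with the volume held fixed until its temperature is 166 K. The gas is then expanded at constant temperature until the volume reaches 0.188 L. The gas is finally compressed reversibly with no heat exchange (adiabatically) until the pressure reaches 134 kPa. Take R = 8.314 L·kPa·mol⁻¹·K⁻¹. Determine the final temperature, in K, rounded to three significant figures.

From PV = nRT: V₁ = nRT₁/P₁ = 0.1142 L.
Isochoric, so P/T is constant: V₂ = V₁; P₂ = P₁·(T₂/T₁) = 176.5 kPa.
T constant ⇒ Boyle's law P V = const: T₃ = T₂; P₃ = P₂·(V₂/V₃) = 107.2 kPa.
Adiabatic (γ = 1.30), T V^(γ−1) and P V^γ constant: T₄ = T₃·(P₄/P₃)^((γ−1)/γ) = 174.8 K; V₄ = V₃·(P₃/P₄)^(1/γ) = 0.1583 L.

T₄ ≈ 175 K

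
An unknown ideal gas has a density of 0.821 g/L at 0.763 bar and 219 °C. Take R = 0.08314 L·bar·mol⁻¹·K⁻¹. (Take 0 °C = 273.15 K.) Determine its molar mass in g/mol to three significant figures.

ρ = PM/(RT) ⇒ M = ρRT/P = (0.821 × 0.08314 × 492.1) / 0.763

M ≈ 44.0 g/mol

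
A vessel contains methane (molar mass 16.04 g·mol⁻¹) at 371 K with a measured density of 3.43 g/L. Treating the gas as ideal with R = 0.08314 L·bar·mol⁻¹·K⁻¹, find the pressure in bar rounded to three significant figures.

P ≈ 6.60 bar

ρ = PM/(RT) ⇒ P = ρRT/M = (3.43 × 0.08314 × 371.0) / 16.04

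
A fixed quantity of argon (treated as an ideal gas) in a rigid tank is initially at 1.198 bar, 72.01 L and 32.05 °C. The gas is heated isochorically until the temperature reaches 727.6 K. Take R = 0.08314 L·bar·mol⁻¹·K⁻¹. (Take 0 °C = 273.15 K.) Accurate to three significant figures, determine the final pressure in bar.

P₂ ≈ 2.86 bar

Convert: T₁ = 305.2 K.
V constant ⇒ P ∝ T: V₂ = V₁; P₂ = P₁·(T₂/T₁) = 2.856 bar.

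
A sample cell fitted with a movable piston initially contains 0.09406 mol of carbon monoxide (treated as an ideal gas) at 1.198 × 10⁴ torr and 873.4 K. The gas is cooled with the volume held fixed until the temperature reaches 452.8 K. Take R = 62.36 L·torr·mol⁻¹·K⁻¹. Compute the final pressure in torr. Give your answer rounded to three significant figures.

From PV = nRT: V₁ = nRT₁/P₁ = 0.4276 L.
V constant ⇒ P ∝ T: V₂ = V₁; P₂ = P₁·(T₂/T₁) = 6211 torr.

P₂ ≈ 6.21e+03 torr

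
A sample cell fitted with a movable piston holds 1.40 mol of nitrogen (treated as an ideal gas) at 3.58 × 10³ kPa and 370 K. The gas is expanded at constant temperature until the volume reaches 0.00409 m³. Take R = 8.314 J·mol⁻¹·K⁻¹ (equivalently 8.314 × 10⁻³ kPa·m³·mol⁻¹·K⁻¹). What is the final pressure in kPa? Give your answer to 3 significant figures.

From PV = nRT: V₁ = nRT₁/P₁ = 0.001203 m³.
T constant ⇒ Boyle's law P V = const: T₂ = T₁; P₂ = P₁·(V₁/V₂) = 1053 kPa.

P₂ ≈ 1.05e+03 kPa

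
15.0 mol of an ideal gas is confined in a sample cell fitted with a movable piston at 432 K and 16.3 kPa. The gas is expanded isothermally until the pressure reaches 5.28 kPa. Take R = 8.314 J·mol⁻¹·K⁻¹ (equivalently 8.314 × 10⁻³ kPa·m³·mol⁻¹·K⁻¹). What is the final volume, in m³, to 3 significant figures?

V₂ ≈ 10.2 m³

From PV = nRT: V₁ = nRT₁/P₁ = 3.305 m³.
T constant ⇒ Boyle's law P V = const: T₂ = T₁; V₂ = V₁·(P₁/P₂) = 10.20 m³.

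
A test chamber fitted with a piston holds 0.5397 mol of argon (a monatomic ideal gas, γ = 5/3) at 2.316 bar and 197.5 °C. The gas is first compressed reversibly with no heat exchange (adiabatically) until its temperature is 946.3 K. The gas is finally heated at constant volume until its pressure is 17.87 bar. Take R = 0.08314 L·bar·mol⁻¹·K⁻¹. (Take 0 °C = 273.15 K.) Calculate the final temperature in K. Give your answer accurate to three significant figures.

Convert: T₁ = 470.6 K.
From PV = nRT: V₁ = nRT₁/P₁ = 9.118 L.
Reversible adiabatic, γ = 5/3: P₂ = P₁·(T₂/T₁)^(γ/(γ−1)) = 13.28 bar; V₂ = V₁·(T₁/T₂)^(1/(γ−1)) = 3.198 L.
V constant ⇒ P ∝ T: V₃ = V₂; T₃ = T₂·(P₃/P₂) = 1274 K.

T₃ ≈ 1.27e+03 K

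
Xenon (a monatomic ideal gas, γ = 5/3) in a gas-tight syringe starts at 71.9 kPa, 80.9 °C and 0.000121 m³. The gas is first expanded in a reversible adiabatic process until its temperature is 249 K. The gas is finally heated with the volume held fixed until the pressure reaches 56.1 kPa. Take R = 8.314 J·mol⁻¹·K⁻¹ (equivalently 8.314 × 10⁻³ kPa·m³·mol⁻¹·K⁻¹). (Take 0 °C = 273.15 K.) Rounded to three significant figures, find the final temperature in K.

Convert: T₁ = 354.0 K.
Adiabatic (γ = 5/3), T V^(γ−1) and P V^γ constant: P₂ = P₁·(T₂/T₁)^(γ/(γ−1)) = 29.82 kPa; V₂ = V₁·(T₁/T₂)^(1/(γ−1)) = 0.0002052 m³.
Isochoric, so P/T is constant: V₃ = V₂; T₃ = T₂·(P₃/P₂) = 468.4 K.

T₃ ≈ 468 K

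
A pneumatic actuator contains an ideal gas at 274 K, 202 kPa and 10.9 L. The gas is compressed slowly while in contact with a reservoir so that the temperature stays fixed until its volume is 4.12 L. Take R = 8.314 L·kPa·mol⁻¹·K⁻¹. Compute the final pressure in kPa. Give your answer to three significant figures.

T constant ⇒ Boyle's law P V = const: T₂ = T₁; P₂ = P₁·(V₁/V₂) = 534.4 kPa.

P₂ ≈ 534 kPa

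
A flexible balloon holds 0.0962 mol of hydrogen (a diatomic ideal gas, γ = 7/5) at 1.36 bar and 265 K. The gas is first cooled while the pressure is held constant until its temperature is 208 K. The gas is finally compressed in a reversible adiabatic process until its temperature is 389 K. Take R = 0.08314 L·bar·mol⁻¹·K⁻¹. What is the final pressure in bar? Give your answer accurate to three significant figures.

P₃ ≈ 12.2 bar

From PV = nRT: V₁ = nRT₁/P₁ = 1.558 L.
Isobaric, so V/T is constant: P₂ = P₁; V₂ = V₁·(T₂/T₁) = 1.223 L.
Adiabatic (γ = 7/5), T V^(γ−1) and P V^γ constant: P₃ = P₂·(T₃/T₂)^(γ/(γ−1)) = 12.17 bar; V₃ = V₂·(T₂/T₃)^(1/(γ−1)) = 0.2557 L.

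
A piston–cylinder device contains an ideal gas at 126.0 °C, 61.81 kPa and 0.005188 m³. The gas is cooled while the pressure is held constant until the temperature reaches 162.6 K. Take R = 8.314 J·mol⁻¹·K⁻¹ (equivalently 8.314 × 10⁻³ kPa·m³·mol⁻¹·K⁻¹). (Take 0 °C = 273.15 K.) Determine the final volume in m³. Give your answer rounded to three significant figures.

V₂ ≈ 0.00211 m³

Convert: T₁ = 399.1 K.
Isobaric, so V/T is constant: P₂ = P₁; V₂ = V₁·(T₂/T₁) = 0.002113 m³.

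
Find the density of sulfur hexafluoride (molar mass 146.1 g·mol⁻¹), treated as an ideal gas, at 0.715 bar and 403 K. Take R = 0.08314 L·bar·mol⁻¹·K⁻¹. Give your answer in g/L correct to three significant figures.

ρ = PM/(RT) = (0.715 × 146.1) / (0.08314 × 403.0)

ρ ≈ 3.12 g/L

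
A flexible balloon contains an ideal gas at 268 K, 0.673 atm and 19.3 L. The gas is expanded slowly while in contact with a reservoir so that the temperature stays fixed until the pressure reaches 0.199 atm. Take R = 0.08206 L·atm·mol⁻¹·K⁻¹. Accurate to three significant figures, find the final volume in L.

Isothermal, so P V is constant: T₂ = T₁; V₂ = V₁·(P₁/P₂) = 65.27 L.

V₂ ≈ 65.3 L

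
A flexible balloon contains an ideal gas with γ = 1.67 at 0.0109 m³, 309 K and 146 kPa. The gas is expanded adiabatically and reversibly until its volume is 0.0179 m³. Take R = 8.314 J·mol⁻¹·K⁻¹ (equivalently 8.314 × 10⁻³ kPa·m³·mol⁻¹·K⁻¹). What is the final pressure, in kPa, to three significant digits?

P₂ ≈ 63.8 kPa

Adiabatic (γ = 1.67), T V^(γ−1) and P V^γ constant: T₂ = T₁·(V₁/V₂)^(γ−1) = 221.6 K; P₂ = P₁·(V₁/V₂)^γ = 63.77 kPa.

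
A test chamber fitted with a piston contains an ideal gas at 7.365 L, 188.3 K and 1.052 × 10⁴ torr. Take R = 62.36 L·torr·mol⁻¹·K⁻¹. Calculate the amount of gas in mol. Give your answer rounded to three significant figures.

n ≈ 6.60 mol

PV = nRT ⇒ n = PV/(RT) = (1.052e+04 × 7.365) / (62.36 × 188.3)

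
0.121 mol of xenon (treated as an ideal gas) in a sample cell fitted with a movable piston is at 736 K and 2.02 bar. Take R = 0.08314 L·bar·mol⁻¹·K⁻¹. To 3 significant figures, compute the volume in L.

V ≈ 3.67 L

PV = nRT ⇒ V = nRT/P = (0.121 × 0.08314 × 736) / 2.02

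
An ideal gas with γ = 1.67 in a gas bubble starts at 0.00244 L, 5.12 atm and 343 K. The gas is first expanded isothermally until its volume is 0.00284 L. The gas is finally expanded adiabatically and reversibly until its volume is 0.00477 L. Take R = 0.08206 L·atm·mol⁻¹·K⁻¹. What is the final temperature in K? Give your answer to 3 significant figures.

T constant ⇒ Boyle's law P V = const: T₂ = T₁; P₂ = P₁·(V₁/V₂) = 4.399 atm.
Adiabatic (γ = 1.67), T V^(γ−1) and P V^γ constant: T₃ = T₂·(V₂/V₃)^(γ−1) = 242.3 K; P₃ = P₂·(V₂/V₃)^γ = 1.850 atm.

T₃ ≈ 242 K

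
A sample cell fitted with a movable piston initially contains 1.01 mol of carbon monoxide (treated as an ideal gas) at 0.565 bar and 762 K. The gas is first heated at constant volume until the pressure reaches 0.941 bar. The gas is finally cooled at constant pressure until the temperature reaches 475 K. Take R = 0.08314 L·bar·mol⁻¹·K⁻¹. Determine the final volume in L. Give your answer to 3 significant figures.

From PV = nRT: V₁ = nRT₁/P₁ = 113.2 L.
Isochoric, so P/T is constant: V₂ = V₁; T₂ = T₁·(P₂/P₁) = 1269 K.
P constant ⇒ V ∝ T: P₃ = P₂; V₃ = V₂·(T₃/T₂) = 42.39 L.

V₃ ≈ 42.4 L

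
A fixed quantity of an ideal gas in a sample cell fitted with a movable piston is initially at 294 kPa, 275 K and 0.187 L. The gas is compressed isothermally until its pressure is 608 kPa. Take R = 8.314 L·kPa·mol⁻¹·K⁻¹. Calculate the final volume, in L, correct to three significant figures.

Isothermal, so P V is constant: T₂ = T₁; V₂ = V₁·(P₁/P₂) = 0.09042 L.

V₂ ≈ 0.0904 L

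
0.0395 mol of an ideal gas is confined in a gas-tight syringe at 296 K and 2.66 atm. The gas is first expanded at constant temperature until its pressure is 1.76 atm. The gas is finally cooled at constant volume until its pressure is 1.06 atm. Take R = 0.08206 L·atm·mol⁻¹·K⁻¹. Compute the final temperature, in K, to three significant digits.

T₃ ≈ 178 K

From PV = nRT: V₁ = nRT₁/P₁ = 0.3607 L.
Isothermal, so P V is constant: T₂ = T₁; V₂ = V₁·(P₁/P₂) = 0.5451 L.
Isochoric, so P/T is constant: V₃ = V₂; T₃ = T₂·(P₃/P₂) = 178.3 K.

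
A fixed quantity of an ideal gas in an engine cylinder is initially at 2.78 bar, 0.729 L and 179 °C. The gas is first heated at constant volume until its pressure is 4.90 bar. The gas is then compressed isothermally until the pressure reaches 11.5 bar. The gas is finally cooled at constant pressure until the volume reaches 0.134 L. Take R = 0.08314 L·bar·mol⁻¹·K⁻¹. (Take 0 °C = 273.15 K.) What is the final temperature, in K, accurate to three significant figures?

Convert: T₁ = 452.1 K.
Isochoric, so P/T is constant: V₂ = V₁; T₂ = T₁·(P₂/P₁) = 797.0 K.
Isothermal, so P V is constant: T₃ = T₂; V₃ = V₂·(P₂/P₃) = 0.3106 L.
P constant ⇒ V ∝ T: P₄ = P₃; T₄ = T₃·(V₄/V₃) = 343.8 K.

T₄ ≈ 344 K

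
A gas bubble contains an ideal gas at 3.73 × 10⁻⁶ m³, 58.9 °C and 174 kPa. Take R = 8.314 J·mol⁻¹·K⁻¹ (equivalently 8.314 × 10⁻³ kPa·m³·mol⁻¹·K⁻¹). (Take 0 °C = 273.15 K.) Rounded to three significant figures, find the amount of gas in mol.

n ≈ 0.000235 mol

Convert: T = 332.05 K.
PV = nRT ⇒ n = PV/(RT) = (174 × 3.73e-06) / (8.314 × 10⁻³ × 332.05)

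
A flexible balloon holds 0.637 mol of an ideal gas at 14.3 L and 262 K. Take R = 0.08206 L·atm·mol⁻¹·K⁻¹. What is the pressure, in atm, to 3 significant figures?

PV = nRT ⇒ P = nRT/V = (0.637 × 0.08206 × 262) / 14.3

P ≈ 0.958 atm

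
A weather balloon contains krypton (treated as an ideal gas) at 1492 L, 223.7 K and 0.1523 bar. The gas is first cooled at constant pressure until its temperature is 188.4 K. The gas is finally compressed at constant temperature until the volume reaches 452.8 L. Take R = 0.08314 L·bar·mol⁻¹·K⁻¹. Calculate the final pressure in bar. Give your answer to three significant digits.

P₃ ≈ 0.423 bar

P constant ⇒ V ∝ T: P₂ = P₁; V₂ = V₁·(T₂/T₁) = 1257 L.
T constant ⇒ Boyle's law P V = const: T₃ = T₂; P₃ = P₂·(V₂/V₃) = 0.4226 bar.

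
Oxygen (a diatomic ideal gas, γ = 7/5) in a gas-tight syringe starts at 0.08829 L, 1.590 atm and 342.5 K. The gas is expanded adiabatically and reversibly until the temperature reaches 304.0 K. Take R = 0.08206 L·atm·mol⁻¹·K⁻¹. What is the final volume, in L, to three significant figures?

V₂ ≈ 0.119 L

Adiabatic (γ = 7/5), T V^(γ−1) and P V^γ constant: P₂ = P₁·(T₂/T₁)^(γ/(γ−1)) = 1.047 atm; V₂ = V₁·(T₁/T₂)^(1/(γ−1)) = 0.1190 L.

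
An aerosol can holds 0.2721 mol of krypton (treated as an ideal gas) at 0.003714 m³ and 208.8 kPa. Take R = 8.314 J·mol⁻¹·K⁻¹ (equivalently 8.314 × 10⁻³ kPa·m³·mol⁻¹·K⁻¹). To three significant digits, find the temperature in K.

T ≈ 343 K

PV = nRT ⇒ T = PV/(nR) = (208.8 × 0.003714) / (0.2721 × 8.314 × 10⁻³)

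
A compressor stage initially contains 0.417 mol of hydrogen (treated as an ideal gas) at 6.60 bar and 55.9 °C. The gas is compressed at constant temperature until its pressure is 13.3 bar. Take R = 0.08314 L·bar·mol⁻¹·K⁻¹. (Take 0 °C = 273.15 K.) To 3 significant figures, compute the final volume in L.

Convert: T₁ = 329.0 K.
From PV = nRT: V₁ = nRT₁/P₁ = 1.728 L.
T constant ⇒ Boyle's law P V = const: T₂ = T₁; V₂ = V₁·(P₁/P₂) = 0.8577 L.

V₂ ≈ 0.858 L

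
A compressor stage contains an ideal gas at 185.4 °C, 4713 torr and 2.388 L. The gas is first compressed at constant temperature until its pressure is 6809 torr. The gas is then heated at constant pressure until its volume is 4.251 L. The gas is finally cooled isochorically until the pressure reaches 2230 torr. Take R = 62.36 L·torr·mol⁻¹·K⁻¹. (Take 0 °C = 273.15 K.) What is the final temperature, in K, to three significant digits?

T₄ ≈ 386 K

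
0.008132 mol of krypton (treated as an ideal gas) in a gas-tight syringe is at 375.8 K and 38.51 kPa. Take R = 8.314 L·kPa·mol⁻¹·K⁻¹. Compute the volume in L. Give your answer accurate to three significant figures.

PV = nRT ⇒ V = nRT/P = (0.008132 × 8.314 × 375.8) / 38.51

V ≈ 0.660 L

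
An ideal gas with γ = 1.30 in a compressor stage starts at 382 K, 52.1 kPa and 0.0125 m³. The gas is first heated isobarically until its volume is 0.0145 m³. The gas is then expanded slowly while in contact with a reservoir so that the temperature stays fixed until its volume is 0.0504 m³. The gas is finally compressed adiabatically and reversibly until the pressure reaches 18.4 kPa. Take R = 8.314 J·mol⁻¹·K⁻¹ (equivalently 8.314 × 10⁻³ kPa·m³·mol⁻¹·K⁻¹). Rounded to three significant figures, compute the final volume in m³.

V₄ ≈ 0.0430 m³

P constant ⇒ V ∝ T: P₂ = P₁; T₂ = T₁·(V₂/V₁) = 443.1 K.
T constant ⇒ Boyle's law P V = const: T₃ = T₂; P₃ = P₂·(V₂/V₃) = 14.99 kPa.
Adiabatic (γ = 1.30), T V^(γ−1) and P V^γ constant: T₄ = T₃·(P₄/P₃)^((γ−1)/γ) = 464.6 K; V₄ = V₃·(P₃/P₄)^(1/γ) = 0.04305 m³.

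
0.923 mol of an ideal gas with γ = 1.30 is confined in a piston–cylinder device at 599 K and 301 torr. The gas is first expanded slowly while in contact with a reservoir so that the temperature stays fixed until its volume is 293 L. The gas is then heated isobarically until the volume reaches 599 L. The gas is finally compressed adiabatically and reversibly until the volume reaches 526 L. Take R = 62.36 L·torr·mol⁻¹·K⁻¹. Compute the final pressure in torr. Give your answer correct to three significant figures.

From PV = nRT: V₁ = nRT₁/P₁ = 114.5 L.
T constant ⇒ Boyle's law P V = const: T₂ = T₁; P₂ = P₁·(V₁/V₂) = 117.7 torr.
P constant ⇒ V ∝ T: P₃ = P₂; T₃ = T₂·(V₃/V₂) = 1225 K.
Adiabatic (γ = 1.30), T V^(γ−1) and P V^γ constant: T₄ = T₃·(V₃/V₄)^(γ−1) = 1273 K; P₄ = P₃·(V₃/V₄)^γ = 139.3 torr.

P₄ ≈ 139 torr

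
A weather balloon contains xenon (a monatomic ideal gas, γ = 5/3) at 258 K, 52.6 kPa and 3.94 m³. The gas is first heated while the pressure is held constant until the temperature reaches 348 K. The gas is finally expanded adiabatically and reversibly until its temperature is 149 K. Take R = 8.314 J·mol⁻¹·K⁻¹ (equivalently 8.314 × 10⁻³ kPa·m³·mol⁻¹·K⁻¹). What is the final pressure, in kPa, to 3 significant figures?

P constant ⇒ V ∝ T: P₂ = P₁; V₂ = V₁·(T₂/T₁) = 5.314 m³.
Adiabatic (γ = 5/3), T V^(γ−1) and P V^γ constant: P₃ = P₂·(T₃/T₂)^(γ/(γ−1)) = 6.310 kPa; V₃ = V₂·(T₂/T₃)^(1/(γ−1)) = 18.97 m³.

P₃ ≈ 6.31 kPa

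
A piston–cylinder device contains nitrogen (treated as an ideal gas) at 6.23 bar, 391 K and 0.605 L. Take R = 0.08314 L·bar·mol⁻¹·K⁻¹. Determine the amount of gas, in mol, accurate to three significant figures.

PV = nRT ⇒ n = PV/(RT) = (6.23 × 0.605) / (0.08314 × 391)

n ≈ 0.116 mol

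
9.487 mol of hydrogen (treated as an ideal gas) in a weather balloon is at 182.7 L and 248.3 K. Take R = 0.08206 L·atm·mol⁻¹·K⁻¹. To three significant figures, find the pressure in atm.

P ≈ 1.06 atm

PV = nRT ⇒ P = nRT/V = (9.487 × 0.08206 × 248.3) / 182.7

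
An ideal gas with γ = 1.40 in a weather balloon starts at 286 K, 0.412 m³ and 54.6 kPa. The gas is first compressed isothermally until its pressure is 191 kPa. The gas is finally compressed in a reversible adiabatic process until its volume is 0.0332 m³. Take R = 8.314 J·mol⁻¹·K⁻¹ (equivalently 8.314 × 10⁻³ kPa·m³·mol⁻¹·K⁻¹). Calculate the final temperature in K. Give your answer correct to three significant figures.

T₃ ≈ 475 K

T constant ⇒ Boyle's law P V = const: T₂ = T₁; V₂ = V₁·(P₁/P₂) = 0.1178 m³.
Reversible adiabatic, γ = 1.40: T₃ = T₂·(V₂/V₃)^(γ−1) = 474.6 K; P₃ = P₂·(V₂/V₃)^γ = 1124 kPa.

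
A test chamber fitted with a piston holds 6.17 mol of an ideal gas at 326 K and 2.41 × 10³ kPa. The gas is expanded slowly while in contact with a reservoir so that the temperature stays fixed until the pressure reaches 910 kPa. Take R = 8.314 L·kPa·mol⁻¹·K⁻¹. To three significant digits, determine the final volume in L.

From PV = nRT: V₁ = nRT₁/P₁ = 6.939 L.
T constant ⇒ Boyle's law P V = const: T₂ = T₁; V₂ = V₁·(P₁/P₂) = 18.38 L.

V₂ ≈ 18.4 L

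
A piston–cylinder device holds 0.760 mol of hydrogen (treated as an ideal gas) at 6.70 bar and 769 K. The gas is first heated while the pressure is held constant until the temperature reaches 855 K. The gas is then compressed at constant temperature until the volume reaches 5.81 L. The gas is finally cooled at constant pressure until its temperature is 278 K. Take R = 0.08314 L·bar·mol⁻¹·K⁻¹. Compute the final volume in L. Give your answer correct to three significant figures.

V₄ ≈ 1.89 L

From PV = nRT: V₁ = nRT₁/P₁ = 7.252 L.
P constant ⇒ V ∝ T: P₂ = P₁; V₂ = V₁·(T₂/T₁) = 8.063 L.
T constant ⇒ Boyle's law P V = const: T₃ = T₂; P₃ = P₂·(V₂/V₃) = 9.299 bar.
Isobaric, so V/T is constant: P₄ = P₃; V₄ = V₃·(T₄/T₃) = 1.889 L.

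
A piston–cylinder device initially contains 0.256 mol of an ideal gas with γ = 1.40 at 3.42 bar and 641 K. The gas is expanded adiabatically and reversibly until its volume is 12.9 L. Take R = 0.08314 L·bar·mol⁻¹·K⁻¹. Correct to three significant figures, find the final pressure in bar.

From PV = nRT: V₁ = nRT₁/P₁ = 3.989 L.
Adiabatic (γ = 1.40), T V^(γ−1) and P V^γ constant: T₂ = T₁·(V₁/V₂)^(γ−1) = 400.8 K; P₂ = P₁·(V₁/V₂)^γ = 0.6614 bar.

P₂ ≈ 0.661 bar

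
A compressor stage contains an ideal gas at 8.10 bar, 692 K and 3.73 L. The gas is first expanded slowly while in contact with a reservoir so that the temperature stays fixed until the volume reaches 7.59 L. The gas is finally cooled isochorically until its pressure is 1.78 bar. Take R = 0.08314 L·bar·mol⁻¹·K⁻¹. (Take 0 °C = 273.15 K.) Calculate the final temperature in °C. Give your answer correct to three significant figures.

T₃ ≈ 36.3 °C

T constant ⇒ Boyle's law P V = const: T₂ = T₁; P₂ = P₁·(V₁/V₂) = 3.981 bar.
V constant ⇒ P ∝ T: V₃ = V₂; T₃ = T₂·(P₃/P₂) = 309.4 K.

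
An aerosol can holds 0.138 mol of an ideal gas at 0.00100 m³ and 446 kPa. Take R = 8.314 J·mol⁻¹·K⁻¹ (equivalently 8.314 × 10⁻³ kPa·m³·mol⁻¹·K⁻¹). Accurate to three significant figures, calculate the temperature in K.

T ≈ 389 K

PV = nRT ⇒ T = PV/(nR) = (446 × 0.00100) / (0.138 × 8.314 × 10⁻³)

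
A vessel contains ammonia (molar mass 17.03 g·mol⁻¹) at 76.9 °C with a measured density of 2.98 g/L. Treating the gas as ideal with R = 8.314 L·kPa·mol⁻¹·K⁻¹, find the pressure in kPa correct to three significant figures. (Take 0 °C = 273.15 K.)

P ≈ 509 kPa

ρ = PM/(RT) ⇒ P = ρRT/M = (2.98 × 8.314 × 350.0) / 17.03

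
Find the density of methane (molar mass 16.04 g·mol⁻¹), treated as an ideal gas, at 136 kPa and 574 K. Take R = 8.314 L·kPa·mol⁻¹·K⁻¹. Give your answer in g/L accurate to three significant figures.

ρ ≈ 0.457 g/L

ρ = PM/(RT) = (136 × 16.04) / (8.314 × 574.0)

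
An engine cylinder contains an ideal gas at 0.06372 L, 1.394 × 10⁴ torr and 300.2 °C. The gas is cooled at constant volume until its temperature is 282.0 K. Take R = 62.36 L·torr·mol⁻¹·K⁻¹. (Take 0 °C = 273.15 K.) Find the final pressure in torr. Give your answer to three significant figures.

Convert: T₁ = 573.3 K.
V constant ⇒ P ∝ T: V₂ = V₁; P₂ = P₁·(T₂/T₁) = 6856 torr.

P₂ ≈ 6.86e+03 torr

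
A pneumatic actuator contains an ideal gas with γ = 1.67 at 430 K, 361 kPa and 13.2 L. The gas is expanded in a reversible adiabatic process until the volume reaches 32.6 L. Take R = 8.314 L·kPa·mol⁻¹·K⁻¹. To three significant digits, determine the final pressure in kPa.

P₂ ≈ 79.8 kPa

Reversible adiabatic, γ = 1.67: T₂ = T₁·(V₁/V₂)^(γ−1) = 234.6 K; P₂ = P₁·(V₁/V₂)^γ = 79.76 kPa.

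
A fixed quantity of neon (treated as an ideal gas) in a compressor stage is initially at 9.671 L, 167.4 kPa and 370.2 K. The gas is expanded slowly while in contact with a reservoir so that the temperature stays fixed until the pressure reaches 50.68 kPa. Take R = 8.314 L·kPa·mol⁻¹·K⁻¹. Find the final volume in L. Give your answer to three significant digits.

V₂ ≈ 31.9 L

Isothermal, so P V is constant: T₂ = T₁; V₂ = V₁·(P₁/P₂) = 31.94 L.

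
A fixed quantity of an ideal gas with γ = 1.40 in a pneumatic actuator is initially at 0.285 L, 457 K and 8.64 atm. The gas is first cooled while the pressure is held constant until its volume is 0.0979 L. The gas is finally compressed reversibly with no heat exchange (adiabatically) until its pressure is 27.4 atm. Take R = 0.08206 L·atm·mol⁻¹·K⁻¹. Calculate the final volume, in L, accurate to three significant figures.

P constant ⇒ V ∝ T: P₂ = P₁; T₂ = T₁·(V₂/V₁) = 157.0 K.
Reversible adiabatic, γ = 1.40: T₃ = T₂·(P₃/P₂)^((γ−1)/γ) = 218.3 K; V₃ = V₂·(P₂/P₃)^(1/γ) = 0.04293 L.

V₃ ≈ 0.0429 L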